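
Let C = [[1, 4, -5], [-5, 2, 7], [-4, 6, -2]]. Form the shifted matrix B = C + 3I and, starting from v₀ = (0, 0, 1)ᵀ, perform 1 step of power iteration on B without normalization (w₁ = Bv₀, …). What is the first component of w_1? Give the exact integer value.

-5

B = C + 3I has rows (4, 4, -5); (-5, 5, 7); (-4, 6, 1)
w1 = Bv₀ = (-5, 7, 1)
Requested component of w1: -5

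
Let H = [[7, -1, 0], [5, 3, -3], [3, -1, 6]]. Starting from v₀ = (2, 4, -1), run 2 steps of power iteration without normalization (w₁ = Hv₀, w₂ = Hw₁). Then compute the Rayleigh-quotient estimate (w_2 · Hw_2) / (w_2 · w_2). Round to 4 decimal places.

λ ≈ 4.9707

w1 = Hv₀ = (10, 25, -4)
w2 = Hw1 = (45, 137, -19)
Hw2 = (178, 693, -116)
w2·Hw2 = 45·178 + 137·693 + (-19)·(-116) = 105155; w2·w2 = 45·45 + 137·137 + (-19)·(-19) = 21155
λ ≈ 105155/21155 = 4.9707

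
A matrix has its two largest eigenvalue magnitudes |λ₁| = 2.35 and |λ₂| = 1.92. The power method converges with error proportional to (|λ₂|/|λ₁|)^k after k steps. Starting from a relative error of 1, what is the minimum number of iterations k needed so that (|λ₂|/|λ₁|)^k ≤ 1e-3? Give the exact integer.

35

|λ₂/λ₁| = 1.92/2.35 = 0.81702
Need k ≥ ln(1e-3) / ln(0.81702) = -6.9078 / -0.2021 ≈ 34.182
Smallest integer k satisfying the bound: 35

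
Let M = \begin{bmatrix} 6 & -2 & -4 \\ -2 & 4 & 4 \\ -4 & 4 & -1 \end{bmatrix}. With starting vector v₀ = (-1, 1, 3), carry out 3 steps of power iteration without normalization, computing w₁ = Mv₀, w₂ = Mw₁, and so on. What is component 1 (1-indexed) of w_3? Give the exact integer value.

-1908

w1 = Mv₀ = (6·(-1) + (-2)·1 + (-4)·3; (-2)·(-1) + 4·1 + 4·3; (-4)·(-1) + 4·1 + (-1)·3) = (-20, 18, 5)
w2 = Mw1 = (6·(-20) + (-2)·18 + (-4)·5; (-2)·(-20) + 4·18 + 4·5; (-4)·(-20) + 4·18 + (-1)·5) = (-176, 132, 147)
w3 = Mw2 = (-1908, 1468, 1085)
The requested component of w3 is -1908.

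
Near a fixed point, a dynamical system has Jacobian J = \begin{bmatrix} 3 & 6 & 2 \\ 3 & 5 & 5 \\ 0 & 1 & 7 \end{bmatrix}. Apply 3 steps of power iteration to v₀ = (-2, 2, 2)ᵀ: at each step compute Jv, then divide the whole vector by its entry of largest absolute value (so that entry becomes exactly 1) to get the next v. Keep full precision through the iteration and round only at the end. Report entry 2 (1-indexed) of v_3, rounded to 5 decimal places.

Jv0 = (10.000000, 14.000000, 16.000000); divide by 16.000000 → v1 = (0.625000, 0.875000, 1.000000)
Jv1 = (9.125000, 11.250000, 7.875000); divide by 11.250000 → v2 = (0.811111, 1.000000, 0.700000)
Jv2 = (9.833333, 10.933333, 5.900000); divide by 10.933333 → v3 = (0.899390, 1.000000, 0.539634)
Requested entry of v3: 1968/1968 = 1.00000

1.00000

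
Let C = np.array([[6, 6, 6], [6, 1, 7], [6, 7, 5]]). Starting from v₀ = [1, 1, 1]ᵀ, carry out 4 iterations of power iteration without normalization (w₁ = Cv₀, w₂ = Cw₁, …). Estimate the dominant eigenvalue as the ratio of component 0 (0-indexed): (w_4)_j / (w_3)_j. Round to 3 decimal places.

w1 = Cv₀ = (6·1 + 6·1 + 6·1; 6·1 + 1·1 + 7·1; 6·1 + 7·1 + 5·1) = (18, 14, 18)
w2 = Cw1 = (6·18 + 6·14 + 6·18; 6·18 + 1·14 + 7·18; 6·18 + 7·14 + 5·18) = (300, 248, 296)
w3 = Cw2 = (5064, 4120, 5016)
w4 = Cw3 = (85200, 69616, 84304)
Ratio at component: 85200 / 5064 = 16.825

λ ≈ 16.825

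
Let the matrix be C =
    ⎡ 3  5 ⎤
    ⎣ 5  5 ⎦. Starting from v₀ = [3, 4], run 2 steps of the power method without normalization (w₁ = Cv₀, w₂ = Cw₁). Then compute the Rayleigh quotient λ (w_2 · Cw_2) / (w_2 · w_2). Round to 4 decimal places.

9.0990

w1 = Cv₀ = (29, 35)
w2 = Cw1 = (262, 320)
Cw2 = (2386, 2910)
w2·Cw2 = 262·2386 + 320·2910 = 1556332; w2·w2 = 262·262 + 320·320 = 171044
λ ≈ 1556332/171044 = 9.0990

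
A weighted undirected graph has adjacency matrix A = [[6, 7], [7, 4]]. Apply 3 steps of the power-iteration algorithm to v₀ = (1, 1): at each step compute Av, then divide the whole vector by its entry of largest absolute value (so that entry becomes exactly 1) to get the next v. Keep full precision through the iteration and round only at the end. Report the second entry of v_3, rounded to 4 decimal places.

Av0 = (13.00000, 11.00000); divide by 13.00000 → v1 = (1.00000, 0.84615)
Av1 = (11.92308, 10.38462); divide by 11.92308 → v2 = (1.00000, 0.87097)
Av2 = (12.09677, 10.48387); divide by 12.09677 → v3 = (1.00000, 0.86667)
Requested entry of v3: 1625/1875 = 0.8667

0.8667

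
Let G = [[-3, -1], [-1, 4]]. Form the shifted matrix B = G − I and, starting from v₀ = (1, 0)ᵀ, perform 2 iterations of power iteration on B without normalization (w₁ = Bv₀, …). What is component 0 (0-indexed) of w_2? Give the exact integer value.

B = G − I has rows (-4, -1); (-1, 3)
w1 = Bv₀ = ((-4)·1 + (-1)·0; (-1)·1 + 3·0) = (-4, -1)
w2 = Bw1 = ((-4)·(-4) + (-1)·(-1); (-1)·(-4) + 3·(-1)) = (17, 1)
Requested component of w2: 17

17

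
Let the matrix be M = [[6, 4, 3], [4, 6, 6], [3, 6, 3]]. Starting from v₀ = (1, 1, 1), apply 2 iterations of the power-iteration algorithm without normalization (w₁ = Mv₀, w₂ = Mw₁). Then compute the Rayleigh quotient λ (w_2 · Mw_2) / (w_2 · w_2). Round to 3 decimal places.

w1 = Mv₀ = (6·1 + 4·1 + 3·1; 4·1 + 6·1 + 6·1; 3·1 + 6·1 + 3·1) = (13, 16, 12)
w2 = Mw1 = (6·13 + 4·16 + 3·12; 4·13 + 6·16 + 6·12; 3·13 + 6·16 + 3·12) = (178, 220, 171)
Mw2 = (2461, 3058, 2367)
w2·Mw2 = 178·2461 + 220·3058 + 171·2367 = 1515575; w2·w2 = 178·178 + 220·220 + 171·171 = 109325
λ ≈ 1515575/109325 = 13.863

13.863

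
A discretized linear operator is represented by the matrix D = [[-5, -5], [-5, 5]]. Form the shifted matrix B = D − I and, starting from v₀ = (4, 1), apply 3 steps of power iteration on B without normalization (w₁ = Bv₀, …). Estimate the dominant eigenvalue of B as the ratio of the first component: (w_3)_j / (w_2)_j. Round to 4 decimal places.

B = D − I has rows (-6, -5); (-5, 4)
w1 = Bv₀ = (-29, -16)
w2 = Bw1 = (254, 81)
w3 = Bw2 = (-1929, -946)
Ratio: -1929/254 = -7.5945

-7.5945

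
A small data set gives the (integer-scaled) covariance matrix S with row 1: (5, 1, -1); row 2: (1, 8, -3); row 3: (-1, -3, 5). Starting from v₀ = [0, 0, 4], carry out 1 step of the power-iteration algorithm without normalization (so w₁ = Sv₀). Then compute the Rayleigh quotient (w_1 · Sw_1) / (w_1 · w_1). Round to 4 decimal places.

w1 = Sv₀ = (-4, -12, 20)
Sw1 = (-52, -160, 140)
w1·Sw1 = (-4)·(-52) + (-12)·(-160) + 20·140 = 4928; w1·w1 = (-4)·(-4) + (-12)·(-12) + 20·20 = 560
λ ≈ 4928/560 = 8.8000

λ ≈ 8.8000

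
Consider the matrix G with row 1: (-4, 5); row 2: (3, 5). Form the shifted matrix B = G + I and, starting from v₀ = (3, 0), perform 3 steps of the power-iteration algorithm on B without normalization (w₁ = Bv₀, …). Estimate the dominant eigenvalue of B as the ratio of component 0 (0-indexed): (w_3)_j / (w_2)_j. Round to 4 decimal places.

B = G + I has rows (-3, 5); (3, 6)
w1 = Bv₀ = ((-3)·3 + 5·0; 3·3 + 6·0) = (-9, 9)
w2 = Bw1 = ((-3)·(-9) + 5·9; 3·(-9) + 6·9) = (72, 27)
w3 = Bw2 = (-81, 378)
Ratio: -81/72 = -1.1250

-1.1250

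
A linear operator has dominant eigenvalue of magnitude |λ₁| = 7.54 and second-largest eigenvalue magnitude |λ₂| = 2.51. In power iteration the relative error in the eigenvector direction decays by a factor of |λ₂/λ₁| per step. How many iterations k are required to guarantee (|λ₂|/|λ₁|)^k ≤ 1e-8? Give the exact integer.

|λ₂/λ₁| = 2.51/7.54 = 0.33289
Need k ≥ ln(1e-8) / ln(0.33289) = -18.4207 / -1.0999 ≈ 16.747
Smallest integer k satisfying the bound: 17

17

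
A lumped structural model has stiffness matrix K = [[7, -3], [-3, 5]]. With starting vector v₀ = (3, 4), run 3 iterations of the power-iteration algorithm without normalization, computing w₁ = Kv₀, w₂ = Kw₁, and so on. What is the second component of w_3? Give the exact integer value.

50

w1 = Kv₀ = (9, 11)
w2 = Kw1 = (30, 28)
w3 = Kw2 = (126, 50)
The requested component of w3 is 50.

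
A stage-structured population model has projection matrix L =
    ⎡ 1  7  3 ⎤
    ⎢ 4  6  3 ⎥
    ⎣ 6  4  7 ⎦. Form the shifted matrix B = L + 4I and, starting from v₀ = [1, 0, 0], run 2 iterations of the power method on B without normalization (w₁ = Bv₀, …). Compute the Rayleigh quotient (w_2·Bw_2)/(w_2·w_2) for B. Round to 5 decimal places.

B = L + 4I has rows (5, 7, 3); (4, 10, 3); (6, 4, 11)
w1 = Bv₀ = (5·1 + 7·0 + 3·0; 4·1 + 10·0 + 3·0; 6·1 + 4·0 + 11·0) = (5, 4, 6)
w2 = Bw1 = (5·5 + 7·4 + 3·6; 4·5 + 10·4 + 3·6; 6·5 + 4·4 + 11·6) = (71, 78, 112)
Bw2 = (1237, 1400, 1970)
w2·Bw2 = 417667; w2·w2 = 23669; μ ≈ 417667/23669 = 17.64616

μ ≈ 17.64616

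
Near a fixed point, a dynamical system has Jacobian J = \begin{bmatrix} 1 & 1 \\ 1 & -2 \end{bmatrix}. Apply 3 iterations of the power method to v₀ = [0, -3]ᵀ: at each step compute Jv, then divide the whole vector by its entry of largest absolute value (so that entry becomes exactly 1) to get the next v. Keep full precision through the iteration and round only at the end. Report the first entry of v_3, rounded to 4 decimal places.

Jv0 = (-3.00000, 6.00000); divide by 6.00000 → v1 = (-0.50000, 1.00000)
Jv1 = (0.50000, -2.50000); divide by -2.50000 → v2 = (-0.20000, 1.00000)
Jv2 = (0.80000, -2.20000); divide by -2.20000 → v3 = (-0.36364, 1.00000)
Requested entry of v3: -12/33 = -0.3636

-0.3636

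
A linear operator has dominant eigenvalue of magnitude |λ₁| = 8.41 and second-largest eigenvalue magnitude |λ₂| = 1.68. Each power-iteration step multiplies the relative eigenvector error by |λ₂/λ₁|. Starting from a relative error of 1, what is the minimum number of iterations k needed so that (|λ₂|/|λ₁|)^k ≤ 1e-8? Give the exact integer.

12

|λ₂/λ₁| = 1.68/8.41 = 0.19976
Need k ≥ ln(1e-8) / ln(0.19976) = -18.4207 / -1.6106 ≈ 11.437
Smallest integer k satisfying the bound: 12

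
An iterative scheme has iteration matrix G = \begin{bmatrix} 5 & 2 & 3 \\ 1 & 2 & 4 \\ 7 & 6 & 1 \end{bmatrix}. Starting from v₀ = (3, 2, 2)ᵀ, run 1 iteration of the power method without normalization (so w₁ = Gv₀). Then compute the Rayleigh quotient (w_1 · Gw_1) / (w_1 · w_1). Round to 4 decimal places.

9.6024

w1 = Gv₀ = (5·3 + 2·2 + 3·2; 1·3 + 2·2 + 4·2; 7·3 + 6·2 + 1·2) = (25, 15, 35)
Gw1 = (260, 195, 300)
w1·Gw1 = 25·260 + 15·195 + 35·300 = 19925; w1·w1 = 25·25 + 15·15 + 35·35 = 2075
λ ≈ 19925/2075 = 9.6024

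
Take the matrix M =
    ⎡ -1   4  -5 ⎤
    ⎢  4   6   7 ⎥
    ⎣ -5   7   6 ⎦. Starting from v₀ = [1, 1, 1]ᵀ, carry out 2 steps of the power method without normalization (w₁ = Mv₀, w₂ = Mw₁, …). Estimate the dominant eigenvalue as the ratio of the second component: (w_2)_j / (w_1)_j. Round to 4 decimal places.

λ ≈ 8.8235

w1 = Mv₀ = ((-1)·1 + 4·1 + (-5)·1; 4·1 + 6·1 + 7·1; (-5)·1 + 7·1 + 6·1) = (-2, 17, 8)
w2 = Mw1 = ((-1)·(-2) + 4·17 + (-5)·8; 4·(-2) + 6·17 + 7·8; (-5)·(-2) + 7·17 + 6·8) = (30, 150, 177)
Ratio at component: 150 / 17 = 8.8235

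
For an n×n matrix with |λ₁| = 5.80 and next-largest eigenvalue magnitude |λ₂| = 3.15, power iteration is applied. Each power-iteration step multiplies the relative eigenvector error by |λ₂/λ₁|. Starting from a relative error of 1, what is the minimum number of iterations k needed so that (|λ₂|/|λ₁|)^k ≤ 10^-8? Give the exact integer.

31

|λ₂/λ₁| = 3.15/5.80 = 0.54310
Need k ≥ ln(10^-8) / ln(0.54310) = -18.4207 / -0.6105 ≈ 30.175
Smallest integer k satisfying the bound: 31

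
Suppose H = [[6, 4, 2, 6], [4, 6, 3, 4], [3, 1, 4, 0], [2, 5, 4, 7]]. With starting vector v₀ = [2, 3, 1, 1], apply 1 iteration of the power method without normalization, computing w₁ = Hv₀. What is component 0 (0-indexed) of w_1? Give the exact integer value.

32

w1 = Hv₀ = (6·2 + 4·3 + 2·1 + 6·1; 4·2 + 6·3 + 3·1 + 4·1; 3·2 + 1·3 + 4·1 + 0·1; 2·2 + 5·3 + 4·1 + 7·1) = (32, 33, 13, 30)
The requested component of w1 is 32.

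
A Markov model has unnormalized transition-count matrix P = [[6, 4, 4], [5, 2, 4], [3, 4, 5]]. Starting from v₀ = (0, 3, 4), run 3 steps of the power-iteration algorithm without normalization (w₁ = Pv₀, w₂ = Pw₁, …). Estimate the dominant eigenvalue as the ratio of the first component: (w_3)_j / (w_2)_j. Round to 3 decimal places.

λ ≈ 12.708

w1 = Pv₀ = (6·0 + 4·3 + 4·4; 5·0 + 2·3 + 4·4; 3·0 + 4·3 + 5·4) = (28, 22, 32)
w2 = Pw1 = (6·28 + 4·22 + 4·32; 5·28 + 2·22 + 4·32; 3·28 + 4·22 + 5·32) = (384, 312, 332)
w3 = Pw2 = (4880, 3872, 4060)
Ratio at component: 4880 / 384 = 12.708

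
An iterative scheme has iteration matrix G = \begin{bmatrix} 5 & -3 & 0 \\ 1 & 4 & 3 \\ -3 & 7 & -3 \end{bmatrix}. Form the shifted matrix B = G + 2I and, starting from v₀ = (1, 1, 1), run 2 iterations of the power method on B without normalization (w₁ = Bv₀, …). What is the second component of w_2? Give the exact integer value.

73

B = G + 2I has rows (7, -3, 0); (1, 6, 3); (-3, 7, -1)
w1 = Bv₀ = (4, 10, 3)
w2 = Bw1 = (-2, 73, 55)
Requested component of w2: 73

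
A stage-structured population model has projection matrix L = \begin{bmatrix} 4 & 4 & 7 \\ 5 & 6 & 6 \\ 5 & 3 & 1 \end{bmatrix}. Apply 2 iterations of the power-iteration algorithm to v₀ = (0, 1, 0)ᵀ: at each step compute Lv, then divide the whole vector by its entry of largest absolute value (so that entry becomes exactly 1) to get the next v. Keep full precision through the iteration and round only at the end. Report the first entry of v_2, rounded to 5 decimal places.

0.82432

Lv0 = (4.000000, 6.000000, 3.000000); divide by 6.000000 → v1 = (0.666667, 1.000000, 0.500000)
Lv1 = (10.166667, 12.333333, 6.833333); divide by 12.333333 → v2 = (0.824324, 1.000000, 0.554054)
Requested entry of v2: 61/74 = 0.82432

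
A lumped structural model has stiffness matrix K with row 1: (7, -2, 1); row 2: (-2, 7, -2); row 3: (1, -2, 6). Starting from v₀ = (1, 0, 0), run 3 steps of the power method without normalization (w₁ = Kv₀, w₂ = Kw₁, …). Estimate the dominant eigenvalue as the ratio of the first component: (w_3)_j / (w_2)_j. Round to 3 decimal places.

λ ≈ 8.426

w1 = Kv₀ = (7, -2, 1)
w2 = Kw1 = (54, -30, 17)
w3 = Kw2 = (455, -352, 216)
Ratio at component: 455 / 54 = 8.426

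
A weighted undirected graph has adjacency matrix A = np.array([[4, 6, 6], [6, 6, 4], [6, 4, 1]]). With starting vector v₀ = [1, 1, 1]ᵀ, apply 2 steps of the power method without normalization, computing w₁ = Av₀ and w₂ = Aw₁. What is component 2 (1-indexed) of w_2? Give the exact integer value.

w1 = Av₀ = (16, 16, 11)
w2 = Aw1 = (226, 236, 171)
The requested component of w2 is 236.

236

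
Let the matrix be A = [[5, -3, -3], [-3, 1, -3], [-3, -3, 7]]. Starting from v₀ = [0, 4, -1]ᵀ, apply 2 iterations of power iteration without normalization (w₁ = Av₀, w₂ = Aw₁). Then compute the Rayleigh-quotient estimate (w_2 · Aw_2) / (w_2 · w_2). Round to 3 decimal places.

w1 = Av₀ = (5·0 + (-3)·4 + (-3)·(-1); (-3)·0 + 1·4 + (-3)·(-1); (-3)·0 + (-3)·4 + 7·(-1)) = (-9, 7, -19)
w2 = Aw1 = (5·(-9) + (-3)·7 + (-3)·(-19); (-3)·(-9) + 1·7 + (-3)·(-19); (-3)·(-9) + (-3)·7 + 7·(-19)) = (-9, 91, -127)
Aw2 = (63, 499, -1135)
w2·Aw2 = (-9)·63 + 91·499 + (-127)·(-1135) = 188987; w2·w2 = (-9)·(-9) + 91·91 + (-127)·(-127) = 24491
λ ≈ 188987/24491 = 7.717

7.717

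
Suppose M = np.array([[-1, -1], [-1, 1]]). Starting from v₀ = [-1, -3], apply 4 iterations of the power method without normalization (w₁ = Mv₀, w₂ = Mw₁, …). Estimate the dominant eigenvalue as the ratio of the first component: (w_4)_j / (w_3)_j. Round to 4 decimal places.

w1 = Mv₀ = ((-1)·(-1) + (-1)·(-3); (-1)·(-1) + 1·(-3)) = (4, -2)
w2 = Mw1 = ((-1)·4 + (-1)·(-2); (-1)·4 + 1·(-2)) = (-2, -6)
w3 = Mw2 = (8, -4)
w4 = Mw3 = (-4, -12)
Ratio at component: -4 / 8 = -0.5000

λ ≈ -0.5000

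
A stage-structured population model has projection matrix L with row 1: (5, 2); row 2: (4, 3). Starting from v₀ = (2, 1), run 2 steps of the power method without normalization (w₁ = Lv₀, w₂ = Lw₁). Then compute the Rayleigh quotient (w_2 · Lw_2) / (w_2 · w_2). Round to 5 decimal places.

w1 = Lv₀ = (12, 11)
w2 = Lw1 = (82, 81)
Lw2 = (572, 571)
w2·Lw2 = 82·572 + 81·571 = 93155; w2·w2 = 82·82 + 81·81 = 13285
λ ≈ 93155/13285 = 7.01204

7.01204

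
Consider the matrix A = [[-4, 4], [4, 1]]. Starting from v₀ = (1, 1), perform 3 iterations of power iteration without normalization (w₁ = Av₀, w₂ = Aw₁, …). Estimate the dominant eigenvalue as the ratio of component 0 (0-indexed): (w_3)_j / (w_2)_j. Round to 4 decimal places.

w1 = Av₀ = ((-4)·1 + 4·1; 4·1 + 1·1) = (0, 5)
w2 = Aw1 = ((-4)·0 + 4·5; 4·0 + 1·5) = (20, 5)
w3 = Aw2 = (-60, 85)
Ratio at component: -60 / 20 = -3.0000

-3.0000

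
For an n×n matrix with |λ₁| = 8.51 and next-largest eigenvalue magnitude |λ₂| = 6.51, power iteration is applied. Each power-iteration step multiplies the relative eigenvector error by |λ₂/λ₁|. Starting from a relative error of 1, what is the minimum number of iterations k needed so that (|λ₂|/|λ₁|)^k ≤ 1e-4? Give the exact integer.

35

|λ₂/λ₁| = 6.51/8.51 = 0.76498
Need k ≥ ln(1e-4) / ln(0.76498) = -9.2103 / -0.2679 ≈ 34.379
Smallest integer k satisfying the bound: 35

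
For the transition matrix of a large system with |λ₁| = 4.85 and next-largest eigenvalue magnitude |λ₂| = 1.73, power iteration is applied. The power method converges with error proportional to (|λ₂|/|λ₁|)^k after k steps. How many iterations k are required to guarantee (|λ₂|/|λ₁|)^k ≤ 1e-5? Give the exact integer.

12

|λ₂/λ₁| = 1.73/4.85 = 0.35670
Need k ≥ ln(1e-5) / ln(0.35670) = -11.5129 / -1.0309 ≈ 11.168
Smallest integer k satisfying the bound: 12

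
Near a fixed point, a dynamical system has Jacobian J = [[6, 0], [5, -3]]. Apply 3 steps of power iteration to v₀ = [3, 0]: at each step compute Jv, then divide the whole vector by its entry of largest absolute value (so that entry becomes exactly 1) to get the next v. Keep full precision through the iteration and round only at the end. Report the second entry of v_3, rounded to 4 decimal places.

0.6250

Jv0 = (18.00000, 15.00000); divide by 18.00000 → v1 = (1.00000, 0.83333)
Jv1 = (6.00000, 2.50000); divide by 6.00000 → v2 = (1.00000, 0.41667)
Jv2 = (6.00000, 3.75000); divide by 6.00000 → v3 = (1.00000, 0.62500)
Requested entry of v3: 405/648 = 0.6250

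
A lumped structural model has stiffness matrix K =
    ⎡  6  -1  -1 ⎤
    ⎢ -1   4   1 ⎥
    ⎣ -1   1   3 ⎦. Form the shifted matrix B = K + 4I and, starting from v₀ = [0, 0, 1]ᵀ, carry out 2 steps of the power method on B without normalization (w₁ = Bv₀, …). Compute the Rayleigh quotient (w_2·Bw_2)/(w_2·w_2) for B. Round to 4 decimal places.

8.6573

B = K + 4I has rows (10, -1, -1); (-1, 8, 1); (-1, 1, 7)
w1 = Bv₀ = (-1, 1, 7)
w2 = Bw1 = (-18, 16, 51)
Bw2 = (-247, 197, 391)
w2·Bw2 = 27539; w2·w2 = 3181; μ ≈ 27539/3181 = 8.6573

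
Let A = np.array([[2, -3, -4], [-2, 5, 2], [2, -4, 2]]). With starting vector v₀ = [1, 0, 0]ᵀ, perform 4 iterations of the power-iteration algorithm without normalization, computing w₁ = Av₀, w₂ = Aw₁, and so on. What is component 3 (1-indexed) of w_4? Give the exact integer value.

w1 = Av₀ = (2·1 + (-3)·0 + (-4)·0; (-2)·1 + 5·0 + 2·0; 2·1 + (-4)·0 + 2·0) = (2, -2, 2)
w2 = Aw1 = (2·2 + (-3)·(-2) + (-4)·2; (-2)·2 + 5·(-2) + 2·2; 2·2 + (-4)·(-2) + 2·2) = (2, -10, 16)
w3 = Aw2 = (-30, -22, 76)
w4 = Aw3 = (-298, 102, 180)
The requested component of w4 is 180.

180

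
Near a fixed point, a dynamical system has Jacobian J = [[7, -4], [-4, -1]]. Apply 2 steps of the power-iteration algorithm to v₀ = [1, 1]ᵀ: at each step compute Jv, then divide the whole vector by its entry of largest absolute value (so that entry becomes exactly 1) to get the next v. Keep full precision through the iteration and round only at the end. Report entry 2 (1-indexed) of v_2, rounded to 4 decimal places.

Jv0 = (3.00000, -5.00000); divide by -5.00000 → v1 = (-0.60000, 1.00000)
Jv1 = (-8.20000, 1.40000); divide by -8.20000 → v2 = (1.00000, -0.17073)
Requested entry of v2: -7/41 = -0.1707

-0.1707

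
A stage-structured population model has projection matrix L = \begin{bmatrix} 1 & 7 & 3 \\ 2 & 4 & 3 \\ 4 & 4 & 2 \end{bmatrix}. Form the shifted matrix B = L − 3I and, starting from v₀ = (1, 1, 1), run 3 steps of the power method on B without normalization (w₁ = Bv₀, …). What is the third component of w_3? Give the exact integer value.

311

B = L − 3I has rows (-2, 7, 3); (2, 1, 3); (4, 4, -1)
w1 = Bv₀ = ((-2)·1 + 7·1 + 3·1; 2·1 + 1·1 + 3·1; 4·1 + 4·1 + (-1)·1) = (8, 6, 7)
w2 = Bw1 = ((-2)·8 + 7·6 + 3·7; 2·8 + 1·6 + 3·7; 4·8 + 4·6 + (-1)·7) = (47, 43, 49)
w3 = Bw2 = (354, 284, 311)
Requested component of w3: 311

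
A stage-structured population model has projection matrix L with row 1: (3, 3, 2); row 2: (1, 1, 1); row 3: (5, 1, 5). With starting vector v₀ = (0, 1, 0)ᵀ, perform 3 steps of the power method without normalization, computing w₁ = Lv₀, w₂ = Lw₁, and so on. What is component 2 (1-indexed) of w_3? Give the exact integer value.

40

w1 = Lv₀ = (3, 1, 1)
w2 = Lw1 = (14, 5, 21)
w3 = Lw2 = (99, 40, 180)
The requested component of w3 is 40.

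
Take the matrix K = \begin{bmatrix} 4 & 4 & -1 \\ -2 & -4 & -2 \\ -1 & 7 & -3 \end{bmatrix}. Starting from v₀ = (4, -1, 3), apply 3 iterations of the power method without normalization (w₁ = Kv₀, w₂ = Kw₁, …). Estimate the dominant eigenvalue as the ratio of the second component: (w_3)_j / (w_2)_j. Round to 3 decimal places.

w1 = Kv₀ = (9, -10, -20)
w2 = Kw1 = (16, 62, -19)
w3 = Kw2 = (331, -242, 475)
Ratio at component: -242 / 62 = -3.903

-3.903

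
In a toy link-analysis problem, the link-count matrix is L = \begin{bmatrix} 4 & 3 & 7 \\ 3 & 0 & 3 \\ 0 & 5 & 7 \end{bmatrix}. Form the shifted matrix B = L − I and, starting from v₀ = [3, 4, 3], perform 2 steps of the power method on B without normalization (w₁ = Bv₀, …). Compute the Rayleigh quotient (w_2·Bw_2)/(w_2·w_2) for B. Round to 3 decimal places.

9.382

B = L − I has rows (3, 3, 7); (3, -1, 3); (0, 5, 6)
w1 = Bv₀ = (3·3 + 3·4 + 7·3; 3·3 + (-1)·4 + 3·3; 0·3 + 5·4 + 6·3) = (42, 14, 38)
w2 = Bw1 = (3·42 + 3·14 + 7·38; 3·42 + (-1)·14 + 3·38; 0·42 + 5·14 + 6·38) = (434, 226, 298)
Bw2 = (4066, 1970, 2918)
w2·Bw2 = 3079428; w2·w2 = 328236; μ ≈ 3079428/328236 = 9.382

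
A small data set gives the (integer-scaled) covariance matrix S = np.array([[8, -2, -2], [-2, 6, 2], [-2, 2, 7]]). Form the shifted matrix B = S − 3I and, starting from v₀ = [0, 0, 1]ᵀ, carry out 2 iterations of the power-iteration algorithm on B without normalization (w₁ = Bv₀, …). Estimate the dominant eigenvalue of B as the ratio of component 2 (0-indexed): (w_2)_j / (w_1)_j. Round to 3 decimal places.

B = S − 3I has rows (5, -2, -2); (-2, 3, 2); (-2, 2, 4)
w1 = Bv₀ = (5·0 + (-2)·0 + (-2)·1; (-2)·0 + 3·0 + 2·1; (-2)·0 + 2·0 + 4·1) = (-2, 2, 4)
w2 = Bw1 = (5·(-2) + (-2)·2 + (-2)·4; (-2)·(-2) + 3·2 + 2·4; (-2)·(-2) + 2·2 + 4·4) = (-22, 18, 24)
Ratio: 24/4 = 6.000

6.000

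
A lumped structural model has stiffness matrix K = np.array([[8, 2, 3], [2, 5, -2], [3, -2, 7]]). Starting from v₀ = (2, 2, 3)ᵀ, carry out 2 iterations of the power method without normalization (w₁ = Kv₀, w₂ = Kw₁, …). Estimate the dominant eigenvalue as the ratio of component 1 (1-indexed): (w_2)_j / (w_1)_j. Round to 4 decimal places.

10.9310

w1 = Kv₀ = (8·2 + 2·2 + 3·3; 2·2 + 5·2 + (-2)·3; 3·2 + (-2)·2 + 7·3) = (29, 8, 23)
w2 = Kw1 = (8·29 + 2·8 + 3·23; 2·29 + 5·8 + (-2)·23; 3·29 + (-2)·8 + 7·23) = (317, 52, 232)
Ratio at component: 317 / 29 = 10.9310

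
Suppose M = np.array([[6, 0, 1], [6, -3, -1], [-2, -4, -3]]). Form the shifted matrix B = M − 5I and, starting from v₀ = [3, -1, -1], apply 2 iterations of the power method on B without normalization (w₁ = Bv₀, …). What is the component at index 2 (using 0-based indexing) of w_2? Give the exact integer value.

B = M − 5I has rows (1, 0, 1); (6, -8, -1); (-2, -4, -8)
w1 = Bv₀ = (2, 27, 6)
w2 = Bw1 = (8, -210, -160)
Requested component of w2: -160

-160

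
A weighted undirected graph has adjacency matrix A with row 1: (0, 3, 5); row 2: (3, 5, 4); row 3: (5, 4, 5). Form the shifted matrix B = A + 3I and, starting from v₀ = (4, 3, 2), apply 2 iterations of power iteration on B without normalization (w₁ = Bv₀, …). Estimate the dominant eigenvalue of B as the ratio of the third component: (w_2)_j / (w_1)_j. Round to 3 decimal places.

B = A + 3I has rows (3, 3, 5); (3, 8, 4); (5, 4, 8)
w1 = Bv₀ = (31, 44, 48)
w2 = Bw1 = (465, 637, 715)
Ratio: 715/48 = 14.896

μ ≈ 14.896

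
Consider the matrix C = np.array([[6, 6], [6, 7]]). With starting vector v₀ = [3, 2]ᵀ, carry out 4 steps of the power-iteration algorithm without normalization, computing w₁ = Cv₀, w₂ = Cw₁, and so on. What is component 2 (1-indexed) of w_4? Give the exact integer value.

63356

w1 = Cv₀ = (6·3 + 6·2; 6·3 + 7·2) = (30, 32)
w2 = Cw1 = (6·30 + 6·32; 6·30 + 7·32) = (372, 404)
w3 = Cw2 = (4656, 5060)
w4 = Cw3 = (58296, 63356)
The requested component of w4 is 63356.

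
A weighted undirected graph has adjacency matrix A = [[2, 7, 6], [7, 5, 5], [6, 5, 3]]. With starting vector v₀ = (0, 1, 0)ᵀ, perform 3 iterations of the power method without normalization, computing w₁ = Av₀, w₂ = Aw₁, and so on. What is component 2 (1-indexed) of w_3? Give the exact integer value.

1458

w1 = Av₀ = (7, 5, 5)
w2 = Aw1 = (79, 99, 82)
w3 = Aw2 = (1343, 1458, 1215)
The requested component of w3 is 1458.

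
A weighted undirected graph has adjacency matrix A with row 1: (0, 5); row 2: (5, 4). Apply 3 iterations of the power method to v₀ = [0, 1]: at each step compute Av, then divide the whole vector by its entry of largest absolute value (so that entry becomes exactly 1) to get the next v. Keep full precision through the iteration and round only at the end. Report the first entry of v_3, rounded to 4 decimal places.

0.7765

Av0 = (5.00000, 4.00000); divide by 5.00000 → v1 = (1.00000, 0.80000)
Av1 = (4.00000, 8.20000); divide by 8.20000 → v2 = (0.48780, 1.00000)
Av2 = (5.00000, 6.43902); divide by 6.43902 → v3 = (0.77652, 1.00000)
Requested entry of v3: 205/264 = 0.7765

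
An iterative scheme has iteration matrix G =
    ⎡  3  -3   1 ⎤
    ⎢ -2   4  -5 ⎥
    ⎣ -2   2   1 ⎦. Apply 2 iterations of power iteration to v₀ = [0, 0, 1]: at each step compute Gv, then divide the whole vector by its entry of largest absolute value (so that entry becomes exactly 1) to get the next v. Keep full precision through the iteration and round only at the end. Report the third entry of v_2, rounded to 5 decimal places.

0.40741

Gv0 = (1.000000, -5.000000, 1.000000); divide by -5.000000 → v1 = (-0.200000, 1.000000, -0.200000)
Gv1 = (-3.800000, 5.400000, 2.200000); divide by 5.400000 → v2 = (-0.703704, 1.000000, 0.407407)
Requested entry of v2: -11/-27 = 0.40741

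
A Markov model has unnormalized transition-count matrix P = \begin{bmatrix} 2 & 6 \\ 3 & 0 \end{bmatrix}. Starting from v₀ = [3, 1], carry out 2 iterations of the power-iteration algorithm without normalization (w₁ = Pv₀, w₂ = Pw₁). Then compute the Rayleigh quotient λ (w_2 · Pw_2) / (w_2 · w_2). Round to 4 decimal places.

w1 = Pv₀ = (12, 9)
w2 = Pw1 = (78, 36)
Pw2 = (372, 234)
w2·Pw2 = 78·372 + 36·234 = 37440; w2·w2 = 78·78 + 36·36 = 7380
λ ≈ 37440/7380 = 5.0732

5.0732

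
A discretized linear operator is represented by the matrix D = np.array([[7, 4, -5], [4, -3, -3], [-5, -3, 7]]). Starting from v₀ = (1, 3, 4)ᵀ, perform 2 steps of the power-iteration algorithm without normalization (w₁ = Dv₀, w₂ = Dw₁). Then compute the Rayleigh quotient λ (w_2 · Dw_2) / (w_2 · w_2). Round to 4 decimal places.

11.7498

w1 = Dv₀ = (7·1 + 4·3 + (-5)·4; 4·1 + (-3)·3 + (-3)·4; (-5)·1 + (-3)·3 + 7·4) = (-1, -17, 14)
w2 = Dw1 = (7·(-1) + 4·(-17) + (-5)·14; 4·(-1) + (-3)·(-17) + (-3)·14; (-5)·(-1) + (-3)·(-17) + 7·14) = (-145, 5, 154)
Dw2 = (-1765, -1057, 1788)
w2·Dw2 = (-145)·(-1765) + 5·(-1057) + 154·1788 = 525992; w2·w2 = (-145)·(-145) + 5·5 + 154·154 = 44766
λ ≈ 525992/44766 = 11.7498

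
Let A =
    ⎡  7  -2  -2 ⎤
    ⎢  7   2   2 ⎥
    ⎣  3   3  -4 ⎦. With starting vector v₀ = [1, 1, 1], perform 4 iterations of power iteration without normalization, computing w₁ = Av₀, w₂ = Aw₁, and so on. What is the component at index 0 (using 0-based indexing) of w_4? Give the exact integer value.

w1 = Av₀ = (7·1 + (-2)·1 + (-2)·1; 7·1 + 2·1 + 2·1; 3·1 + 3·1 + (-4)·1) = (3, 11, 2)
w2 = Aw1 = (7·3 + (-2)·11 + (-2)·2; 7·3 + 2·11 + 2·2; 3·3 + 3·11 + (-4)·2) = (-5, 47, 34)
w3 = Aw2 = (-197, 127, -10)
w4 = Aw3 = (-1613, -1145, -170)
The requested component of w4 is -1613.

-1613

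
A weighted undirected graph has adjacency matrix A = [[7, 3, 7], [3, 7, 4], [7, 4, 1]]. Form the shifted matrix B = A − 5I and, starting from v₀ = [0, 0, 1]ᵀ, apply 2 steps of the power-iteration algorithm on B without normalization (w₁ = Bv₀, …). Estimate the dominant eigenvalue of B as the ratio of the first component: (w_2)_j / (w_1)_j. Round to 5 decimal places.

B = A − 5I has rows (2, 3, 7); (3, 2, 4); (7, 4, -4)
w1 = Bv₀ = (2·0 + 3·0 + 7·1; 3·0 + 2·0 + 4·1; 7·0 + 4·0 + (-4)·1) = (7, 4, -4)
w2 = Bw1 = (2·7 + 3·4 + 7·(-4); 3·7 + 2·4 + 4·(-4); 7·7 + 4·4 + (-4)·(-4)) = (-2, 13, 81)
Ratio: -2/7 = -0.28571

-0.28571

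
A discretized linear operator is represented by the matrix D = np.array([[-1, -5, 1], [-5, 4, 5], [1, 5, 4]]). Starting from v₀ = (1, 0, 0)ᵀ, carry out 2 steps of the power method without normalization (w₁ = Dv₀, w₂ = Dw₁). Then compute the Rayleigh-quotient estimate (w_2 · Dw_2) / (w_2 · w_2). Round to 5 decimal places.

w1 = Dv₀ = ((-1)·1 + (-5)·0 + 1·0; (-5)·1 + 4·0 + 5·0; 1·1 + 5·0 + 4·0) = (-1, -5, 1)
w2 = Dw1 = ((-1)·(-1) + (-5)·(-5) + 1·1; (-5)·(-1) + 4·(-5) + 5·1; 1·(-1) + 5·(-5) + 4·1) = (27, -10, -22)
Dw2 = (1, -285, -111)
w2·Dw2 = 27·1 + (-10)·(-285) + (-22)·(-111) = 5319; w2·w2 = 27·27 + (-10)·(-10) + (-22)·(-22) = 1313
λ ≈ 5319/1313 = 4.05103

λ ≈ 4.05103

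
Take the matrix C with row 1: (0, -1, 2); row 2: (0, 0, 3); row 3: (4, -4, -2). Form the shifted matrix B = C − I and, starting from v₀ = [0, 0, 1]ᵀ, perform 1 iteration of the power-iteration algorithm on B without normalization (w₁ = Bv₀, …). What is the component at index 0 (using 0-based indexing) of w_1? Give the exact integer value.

2

B = C − I has rows (-1, -1, 2); (0, -1, 3); (4, -4, -3)
w1 = Bv₀ = ((-1)·0 + (-1)·0 + 2·1; 0·0 + (-1)·0 + 3·1; 4·0 + (-4)·0 + (-3)·1) = (2, 3, -3)
Requested component of w1: 2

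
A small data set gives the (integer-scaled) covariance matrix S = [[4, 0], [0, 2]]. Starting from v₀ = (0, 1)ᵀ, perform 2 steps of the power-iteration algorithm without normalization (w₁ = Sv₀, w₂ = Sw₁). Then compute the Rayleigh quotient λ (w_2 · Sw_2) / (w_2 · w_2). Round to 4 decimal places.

w1 = Sv₀ = (4·0 + 0·1; 0·0 + 2·1) = (0, 2)
w2 = Sw1 = (4·0 + 0·2; 0·0 + 2·2) = (0, 4)
Sw2 = (0, 8)
w2·Sw2 = 0·0 + 4·8 = 32; w2·w2 = 0·0 + 4·4 = 16
λ ≈ 32/16 = 2.0000

2.0000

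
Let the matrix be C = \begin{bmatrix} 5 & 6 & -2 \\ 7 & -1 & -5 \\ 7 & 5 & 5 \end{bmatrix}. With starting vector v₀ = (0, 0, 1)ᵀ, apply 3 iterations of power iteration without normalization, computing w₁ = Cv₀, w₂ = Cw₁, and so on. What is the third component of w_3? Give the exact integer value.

w1 = Cv₀ = (5·0 + 6·0 + (-2)·1; 7·0 + (-1)·0 + (-5)·1; 7·0 + 5·0 + 5·1) = (-2, -5, 5)
w2 = Cw1 = (5·(-2) + 6·(-5) + (-2)·5; 7·(-2) + (-1)·(-5) + (-5)·5; 7·(-2) + 5·(-5) + 5·5) = (-50, -34, -14)
w3 = Cw2 = (-426, -246, -590)
The requested component of w3 is -590.

-590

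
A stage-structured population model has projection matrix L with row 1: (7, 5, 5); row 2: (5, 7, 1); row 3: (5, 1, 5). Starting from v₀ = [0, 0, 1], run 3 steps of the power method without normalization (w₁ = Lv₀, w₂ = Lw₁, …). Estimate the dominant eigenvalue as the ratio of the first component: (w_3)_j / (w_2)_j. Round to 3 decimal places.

w1 = Lv₀ = (7·0 + 5·0 + 5·1; 5·0 + 7·0 + 1·1; 5·0 + 1·0 + 5·1) = (5, 1, 5)
w2 = Lw1 = (7·5 + 5·1 + 5·5; 5·5 + 7·1 + 1·5; 5·5 + 1·1 + 5·5) = (65, 37, 51)
w3 = Lw2 = (895, 635, 617)
Ratio at component: 895 / 65 = 13.769

13.769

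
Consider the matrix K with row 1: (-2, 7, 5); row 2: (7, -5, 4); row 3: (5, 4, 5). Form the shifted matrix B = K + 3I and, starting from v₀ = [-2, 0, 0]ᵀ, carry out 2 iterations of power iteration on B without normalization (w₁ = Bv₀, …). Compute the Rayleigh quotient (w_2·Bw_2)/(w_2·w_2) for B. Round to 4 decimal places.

B = K + 3I has rows (1, 7, 5); (7, -2, 4); (5, 4, 8)
w1 = Bv₀ = (-2, -14, -10)
w2 = Bw1 = (-150, -26, -146)
Bw2 = (-1062, -1582, -2022)
w2·Bw2 = 495644; w2·w2 = 44492; μ ≈ 495644/44492 = 11.1401

11.1401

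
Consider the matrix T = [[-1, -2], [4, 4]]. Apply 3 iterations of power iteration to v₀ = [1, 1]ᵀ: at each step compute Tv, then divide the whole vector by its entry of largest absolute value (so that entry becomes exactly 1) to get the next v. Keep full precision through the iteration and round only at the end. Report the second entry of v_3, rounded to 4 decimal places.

Tv0 = (-3.00000, 8.00000); divide by 8.00000 → v1 = (-0.37500, 1.00000)
Tv1 = (-1.62500, 2.50000); divide by 2.50000 → v2 = (-0.65000, 1.00000)
Tv2 = (-1.35000, 1.40000); divide by 1.40000 → v3 = (-0.96429, 1.00000)
Requested entry of v3: 28/28 = 1.0000

1.0000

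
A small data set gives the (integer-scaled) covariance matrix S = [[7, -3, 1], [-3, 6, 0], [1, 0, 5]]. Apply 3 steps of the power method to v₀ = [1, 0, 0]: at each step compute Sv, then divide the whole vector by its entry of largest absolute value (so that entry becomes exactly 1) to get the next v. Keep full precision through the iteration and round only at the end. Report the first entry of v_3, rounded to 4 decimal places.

1.0000

Sv0 = (7.00000, -3.00000, 1.00000); divide by 7.00000 → v1 = (1.00000, -0.42857, 0.14286)
Sv1 = (8.42857, -5.57143, 1.71429); divide by 8.42857 → v2 = (1.00000, -0.66102, 0.20339)
Sv2 = (9.18644, -6.96610, 2.01695); divide by 9.18644 → v3 = (1.00000, -0.75830, 0.21956)
Requested entry of v3: 542/542 = 1.0000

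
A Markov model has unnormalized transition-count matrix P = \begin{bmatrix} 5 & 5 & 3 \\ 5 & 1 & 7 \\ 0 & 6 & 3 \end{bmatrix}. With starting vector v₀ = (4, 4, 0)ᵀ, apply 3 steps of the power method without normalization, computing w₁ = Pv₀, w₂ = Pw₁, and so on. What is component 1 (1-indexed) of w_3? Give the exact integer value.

w1 = Pv₀ = (40, 24, 24)
w2 = Pw1 = (392, 392, 216)
w3 = Pw2 = (4568, 3864, 3000)
The requested component of w3 is 4568.

4568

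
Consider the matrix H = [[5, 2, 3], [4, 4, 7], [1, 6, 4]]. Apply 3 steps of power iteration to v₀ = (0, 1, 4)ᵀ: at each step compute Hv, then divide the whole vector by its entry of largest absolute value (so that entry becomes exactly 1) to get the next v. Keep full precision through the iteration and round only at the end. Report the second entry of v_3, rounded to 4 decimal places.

Hv0 = (14.00000, 32.00000, 22.00000); divide by 32.00000 → v1 = (0.43750, 1.00000, 0.68750)
Hv1 = (6.25000, 10.56250, 9.18750); divide by 10.56250 → v2 = (0.59172, 1.00000, 0.86982)
Hv2 = (7.56805, 12.45562, 10.07101); divide by 12.45562 → v3 = (0.60760, 1.00000, 0.80855)
Requested entry of v3: 4210/4210 = 1.0000

1.0000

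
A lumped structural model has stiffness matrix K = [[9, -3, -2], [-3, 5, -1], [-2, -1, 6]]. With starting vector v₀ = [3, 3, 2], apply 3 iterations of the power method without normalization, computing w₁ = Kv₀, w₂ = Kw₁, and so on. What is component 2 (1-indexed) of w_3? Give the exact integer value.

w1 = Kv₀ = (9·3 + (-3)·3 + (-2)·2; (-3)·3 + 5·3 + (-1)·2; (-2)·3 + (-1)·3 + 6·2) = (14, 4, 3)
w2 = Kw1 = (9·14 + (-3)·4 + (-2)·3; (-3)·14 + 5·4 + (-1)·3; (-2)·14 + (-1)·4 + 6·3) = (108, -25, -14)
w3 = Kw2 = (1075, -435, -275)
The requested component of w3 is -435.

-435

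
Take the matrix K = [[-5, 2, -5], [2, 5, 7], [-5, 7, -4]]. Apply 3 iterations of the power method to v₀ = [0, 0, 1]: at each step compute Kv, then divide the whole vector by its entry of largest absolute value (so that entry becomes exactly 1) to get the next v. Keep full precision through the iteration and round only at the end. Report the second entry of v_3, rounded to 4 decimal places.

Kv0 = (-5.00000, 7.00000, -4.00000); divide by 7.00000 → v1 = (-0.71429, 1.00000, -0.57143)
Kv1 = (8.42857, -0.42857, 12.85714); divide by 12.85714 → v2 = (0.65556, -0.03333, 1.00000)
Kv2 = (-8.34444, 8.14444, -7.51111); divide by -8.34444 → v3 = (1.00000, -0.97603, 0.90013)
Requested entry of v3: 733/-751 = -0.9760

-0.9760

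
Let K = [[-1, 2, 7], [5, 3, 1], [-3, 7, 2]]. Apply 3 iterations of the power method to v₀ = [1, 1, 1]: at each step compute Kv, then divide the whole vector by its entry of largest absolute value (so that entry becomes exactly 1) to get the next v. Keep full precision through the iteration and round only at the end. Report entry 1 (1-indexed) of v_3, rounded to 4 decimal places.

0.8509

Kv0 = (8.00000, 9.00000, 6.00000); divide by 9.00000 → v1 = (0.88889, 1.00000, 0.66667)
Kv1 = (5.77778, 8.11111, 5.66667); divide by 8.11111 → v2 = (0.71233, 1.00000, 0.69863)
Kv2 = (6.17808, 7.26027, 6.26027); divide by 7.26027 → v3 = (0.85094, 1.00000, 0.86226)
Requested entry of v3: 451/530 = 0.8509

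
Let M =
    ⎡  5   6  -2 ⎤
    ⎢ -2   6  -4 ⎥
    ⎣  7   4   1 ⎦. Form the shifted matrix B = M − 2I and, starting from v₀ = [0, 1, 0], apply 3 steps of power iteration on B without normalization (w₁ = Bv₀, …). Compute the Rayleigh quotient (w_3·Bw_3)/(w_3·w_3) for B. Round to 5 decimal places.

3.64378

B = M − 2I has rows (3, 6, -2); (-2, 4, -4); (7, 4, -1)
w1 = Bv₀ = (3·0 + 6·1 + (-2)·0; (-2)·0 + 4·1 + (-4)·0; 7·0 + 4·1 + (-1)·0) = (6, 4, 4)
w2 = Bw1 = (3·6 + 6·4 + (-2)·4; (-2)·6 + 4·4 + (-4)·4; 7·6 + 4·4 + (-1)·4) = (34, -12, 54)
w3 = Bw2 = (-78, -332, 136)
Bw3 = (-2498, -1716, -2010)
w3·Bw3 = 491196; w3·w3 = 134804; μ ≈ 491196/134804 = 3.64378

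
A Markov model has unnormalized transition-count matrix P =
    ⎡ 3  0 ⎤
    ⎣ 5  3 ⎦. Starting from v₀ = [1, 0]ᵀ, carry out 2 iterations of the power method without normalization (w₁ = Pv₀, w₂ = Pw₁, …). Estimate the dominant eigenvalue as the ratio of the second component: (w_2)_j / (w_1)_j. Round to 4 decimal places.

λ ≈ 6.0000

w1 = Pv₀ = (3·1 + 0·0; 5·1 + 3·0) = (3, 5)
w2 = Pw1 = (3·3 + 0·5; 5·3 + 3·5) = (9, 30)
Ratio at component: 30 / 5 = 6.0000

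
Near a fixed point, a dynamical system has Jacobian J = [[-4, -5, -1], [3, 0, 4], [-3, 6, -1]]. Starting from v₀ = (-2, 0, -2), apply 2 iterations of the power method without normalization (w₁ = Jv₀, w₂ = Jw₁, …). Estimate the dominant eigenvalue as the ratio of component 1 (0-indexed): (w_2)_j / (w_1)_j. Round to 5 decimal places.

λ ≈ -4.42857

w1 = Jv₀ = ((-4)·(-2) + (-5)·0 + (-1)·(-2); 3·(-2) + 0·0 + 4·(-2); (-3)·(-2) + 6·0 + (-1)·(-2)) = (10, -14, 8)
w2 = Jw1 = ((-4)·10 + (-5)·(-14) + (-1)·8; 3·10 + 0·(-14) + 4·8; (-3)·10 + 6·(-14) + (-1)·8) = (22, 62, -122)
Ratio at component: 62 / -14 = -4.42857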